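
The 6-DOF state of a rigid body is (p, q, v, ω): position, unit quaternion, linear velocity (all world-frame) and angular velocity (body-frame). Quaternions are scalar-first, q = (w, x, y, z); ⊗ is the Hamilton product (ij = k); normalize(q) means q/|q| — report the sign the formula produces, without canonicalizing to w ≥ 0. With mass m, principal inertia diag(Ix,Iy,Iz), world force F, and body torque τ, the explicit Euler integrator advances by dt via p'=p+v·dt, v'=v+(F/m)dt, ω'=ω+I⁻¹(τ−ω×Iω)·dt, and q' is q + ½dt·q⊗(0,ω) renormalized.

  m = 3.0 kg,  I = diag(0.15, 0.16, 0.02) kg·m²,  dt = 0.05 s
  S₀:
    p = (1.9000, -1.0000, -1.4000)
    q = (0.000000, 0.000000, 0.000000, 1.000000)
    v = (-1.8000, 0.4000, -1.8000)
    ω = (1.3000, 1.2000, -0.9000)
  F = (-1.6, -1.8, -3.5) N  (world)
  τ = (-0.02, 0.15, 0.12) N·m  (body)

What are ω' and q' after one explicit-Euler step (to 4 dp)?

ω' = (1.2429, 1.2944, -0.6390)
q' = (0.0225, -0.0300, 0.0325, 0.9988)

angular accel α = (-1.1413, 1.8881, 5.2200)
new body rate ω' = (1.2429, 1.2944, -0.6390)
Hamilton product q⊗(0,ω) = (0.9000000, -1.2000000, 1.3000000, 0.0000000)
q' = normalize(q + ½dt·q⊗(0,ω)) = (0.0225, -0.0300, 0.0325, 0.9988)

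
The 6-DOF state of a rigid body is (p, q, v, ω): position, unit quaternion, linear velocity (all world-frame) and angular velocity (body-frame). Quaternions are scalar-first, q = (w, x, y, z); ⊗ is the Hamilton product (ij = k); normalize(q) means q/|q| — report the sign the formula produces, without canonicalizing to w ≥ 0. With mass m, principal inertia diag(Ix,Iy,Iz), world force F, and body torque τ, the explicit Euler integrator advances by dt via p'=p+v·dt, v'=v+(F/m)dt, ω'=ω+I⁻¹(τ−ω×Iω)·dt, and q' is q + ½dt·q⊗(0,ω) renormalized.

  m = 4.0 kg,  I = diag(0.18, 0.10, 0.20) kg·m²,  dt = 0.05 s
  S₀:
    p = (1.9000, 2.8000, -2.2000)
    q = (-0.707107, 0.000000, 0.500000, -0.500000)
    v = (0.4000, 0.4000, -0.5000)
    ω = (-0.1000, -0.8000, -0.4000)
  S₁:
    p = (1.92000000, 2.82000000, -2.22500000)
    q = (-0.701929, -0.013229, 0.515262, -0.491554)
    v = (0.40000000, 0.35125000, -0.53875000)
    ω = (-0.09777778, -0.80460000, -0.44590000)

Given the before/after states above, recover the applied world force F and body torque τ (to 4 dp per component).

v₁ − v₀ = (0.00000000, -0.04875000, -0.03875000)
applied force F = (0.0000, -3.9000, -3.1000)
rate change Δω = (0.00222222, -0.00460000, -0.04590000)
gyro term ω₀×Iω₀ = (0.0320, -0.0008, -0.0064)
applied torque τ = (0.0400, -0.0100, -0.1900)

F = (0.0000, -3.9000, -3.1000)
τ = (0.0400, -0.0100, -0.1900)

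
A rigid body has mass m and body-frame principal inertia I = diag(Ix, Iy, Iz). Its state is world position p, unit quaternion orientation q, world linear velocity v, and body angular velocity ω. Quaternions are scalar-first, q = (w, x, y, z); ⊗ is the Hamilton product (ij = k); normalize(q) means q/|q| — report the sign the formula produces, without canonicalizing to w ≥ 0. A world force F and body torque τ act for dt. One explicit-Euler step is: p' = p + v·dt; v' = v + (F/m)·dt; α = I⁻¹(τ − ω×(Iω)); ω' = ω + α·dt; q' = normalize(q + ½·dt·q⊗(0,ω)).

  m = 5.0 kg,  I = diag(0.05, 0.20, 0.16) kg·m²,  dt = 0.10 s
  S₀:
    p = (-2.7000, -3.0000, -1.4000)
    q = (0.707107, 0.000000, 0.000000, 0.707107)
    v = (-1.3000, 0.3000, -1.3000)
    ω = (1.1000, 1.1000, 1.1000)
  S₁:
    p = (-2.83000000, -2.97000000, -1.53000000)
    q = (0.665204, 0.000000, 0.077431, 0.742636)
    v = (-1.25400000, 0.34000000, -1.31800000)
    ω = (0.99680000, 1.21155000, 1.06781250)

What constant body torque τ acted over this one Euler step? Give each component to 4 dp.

τ = (-0.1000, 0.0900, 0.1300)

ω₁ − ω₀ = (-0.10320000, 0.11155000, -0.03218750)
precession coupling = (-0.0484, -0.1331, 0.1815)
applied torque τ = (-0.1000, 0.0900, 0.1300)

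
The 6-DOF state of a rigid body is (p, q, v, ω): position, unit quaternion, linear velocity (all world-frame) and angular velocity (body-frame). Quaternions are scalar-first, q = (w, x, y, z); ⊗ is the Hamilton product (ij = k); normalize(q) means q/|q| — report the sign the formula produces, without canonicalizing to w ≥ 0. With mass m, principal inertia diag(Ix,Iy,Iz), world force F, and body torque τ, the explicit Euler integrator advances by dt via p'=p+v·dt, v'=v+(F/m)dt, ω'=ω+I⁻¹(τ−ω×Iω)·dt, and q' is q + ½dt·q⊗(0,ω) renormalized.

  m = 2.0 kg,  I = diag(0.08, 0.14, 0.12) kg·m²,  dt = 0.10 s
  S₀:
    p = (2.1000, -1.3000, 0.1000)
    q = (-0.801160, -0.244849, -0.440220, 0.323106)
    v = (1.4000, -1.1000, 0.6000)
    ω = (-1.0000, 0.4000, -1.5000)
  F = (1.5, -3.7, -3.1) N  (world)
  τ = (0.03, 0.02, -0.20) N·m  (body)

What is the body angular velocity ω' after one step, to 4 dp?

ω' = (-0.9775, 0.4571, -1.6467)

ω×(Iω) gyroscopic = (0.0120, -0.0600, -0.0240)
(τ − ω×Iω)/I = (0.2250, 0.5714, -1.4667)
new body rate ω' = (-0.9775, 0.4571, -1.6467)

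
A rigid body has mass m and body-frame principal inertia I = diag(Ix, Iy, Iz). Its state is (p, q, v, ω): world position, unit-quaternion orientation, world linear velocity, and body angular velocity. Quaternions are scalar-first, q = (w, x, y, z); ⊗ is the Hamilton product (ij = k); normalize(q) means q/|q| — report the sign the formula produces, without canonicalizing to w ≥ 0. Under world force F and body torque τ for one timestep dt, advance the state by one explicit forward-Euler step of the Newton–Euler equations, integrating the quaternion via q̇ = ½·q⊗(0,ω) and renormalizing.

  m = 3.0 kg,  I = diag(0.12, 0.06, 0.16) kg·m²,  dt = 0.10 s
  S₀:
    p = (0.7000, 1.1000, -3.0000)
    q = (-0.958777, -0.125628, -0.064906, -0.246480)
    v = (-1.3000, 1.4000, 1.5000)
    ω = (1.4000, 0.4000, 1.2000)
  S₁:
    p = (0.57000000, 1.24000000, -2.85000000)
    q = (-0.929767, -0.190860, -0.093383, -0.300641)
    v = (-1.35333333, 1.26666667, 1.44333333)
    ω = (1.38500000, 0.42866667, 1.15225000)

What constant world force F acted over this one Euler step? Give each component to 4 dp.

F = (-1.6000, -4.0000, -1.7000)

v₁ − v₀ = (-0.05333333, -0.13333333, -0.05666667)
m·(v₁−v₀)/dt = (-1.6000, -4.0000, -1.7000)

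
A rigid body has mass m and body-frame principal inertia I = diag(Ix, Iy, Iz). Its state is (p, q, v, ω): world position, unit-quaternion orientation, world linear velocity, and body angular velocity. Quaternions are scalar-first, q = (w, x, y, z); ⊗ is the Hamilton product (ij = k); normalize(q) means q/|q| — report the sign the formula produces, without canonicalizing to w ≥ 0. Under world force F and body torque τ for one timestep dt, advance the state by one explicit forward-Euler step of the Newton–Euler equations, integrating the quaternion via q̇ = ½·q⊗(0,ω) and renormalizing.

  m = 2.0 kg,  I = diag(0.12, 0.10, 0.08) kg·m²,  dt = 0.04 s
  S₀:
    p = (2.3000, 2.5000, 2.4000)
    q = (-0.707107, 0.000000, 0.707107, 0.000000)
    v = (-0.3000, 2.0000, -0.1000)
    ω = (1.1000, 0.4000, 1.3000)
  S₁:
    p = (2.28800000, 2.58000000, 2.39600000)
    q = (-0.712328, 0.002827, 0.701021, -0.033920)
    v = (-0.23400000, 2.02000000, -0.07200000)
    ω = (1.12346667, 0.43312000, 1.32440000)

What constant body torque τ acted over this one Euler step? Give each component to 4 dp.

τ = (0.0600, 0.1400, 0.0400)

Δω = ω₁−ω₀ = (0.02346667, 0.03312000, 0.02440000)
gyro term ω₀×Iω₀ = (-0.0104, 0.0572, -0.0088)
applied torque τ = (0.0600, 0.1400, 0.0400)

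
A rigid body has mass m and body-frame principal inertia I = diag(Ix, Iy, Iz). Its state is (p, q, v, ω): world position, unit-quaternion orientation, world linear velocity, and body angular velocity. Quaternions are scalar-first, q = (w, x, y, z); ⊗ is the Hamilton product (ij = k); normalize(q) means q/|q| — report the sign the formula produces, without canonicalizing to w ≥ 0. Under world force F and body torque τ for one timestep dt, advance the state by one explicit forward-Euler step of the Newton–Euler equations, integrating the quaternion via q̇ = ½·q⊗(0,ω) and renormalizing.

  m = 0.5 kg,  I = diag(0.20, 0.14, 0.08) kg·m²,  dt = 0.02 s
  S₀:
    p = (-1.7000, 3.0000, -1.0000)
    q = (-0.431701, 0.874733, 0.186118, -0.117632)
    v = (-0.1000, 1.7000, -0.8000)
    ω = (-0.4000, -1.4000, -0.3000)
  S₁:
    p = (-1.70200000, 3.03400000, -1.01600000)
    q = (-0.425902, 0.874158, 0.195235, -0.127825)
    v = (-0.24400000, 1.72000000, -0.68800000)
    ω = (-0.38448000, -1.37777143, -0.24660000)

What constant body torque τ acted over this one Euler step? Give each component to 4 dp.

rate change Δω = (0.01552000, 0.02222857, 0.05340000)
I·α + gyro = (0.1300, 0.1700, 0.1800)

τ = (0.1300, 0.1700, 0.1800)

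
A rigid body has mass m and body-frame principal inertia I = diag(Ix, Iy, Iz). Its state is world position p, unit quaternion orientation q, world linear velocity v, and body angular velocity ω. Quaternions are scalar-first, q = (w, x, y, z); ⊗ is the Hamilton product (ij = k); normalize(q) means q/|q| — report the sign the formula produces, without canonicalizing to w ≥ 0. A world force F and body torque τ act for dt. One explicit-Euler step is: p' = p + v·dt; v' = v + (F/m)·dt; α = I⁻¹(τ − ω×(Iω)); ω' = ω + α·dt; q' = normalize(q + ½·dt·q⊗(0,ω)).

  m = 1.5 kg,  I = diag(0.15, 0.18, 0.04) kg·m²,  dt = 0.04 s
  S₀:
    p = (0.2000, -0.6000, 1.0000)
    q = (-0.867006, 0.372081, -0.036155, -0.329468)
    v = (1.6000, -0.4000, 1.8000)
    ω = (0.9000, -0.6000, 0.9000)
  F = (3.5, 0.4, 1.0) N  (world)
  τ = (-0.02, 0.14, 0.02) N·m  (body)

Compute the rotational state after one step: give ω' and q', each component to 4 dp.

ω' = (0.8745, -0.5887, 0.9362)
q' = (-0.8679, 0.3517, -0.0384, -0.3488)

precession coupling ω×(Iω) = (0.0756, 0.0891, -0.0162)
α = I⁻¹(τ − ω×Iω) = (-0.6373, 0.2828, 0.9050)
ω' = ω + α·dt = (0.8745, -0.5887, 0.9362)
2q̇ = q⊗(0,ω) = (-0.0600447, -1.0105257, -0.1111905, -0.9710145)
q' = normalize(q + ½dt·q⊗(0,ω)) = (-0.8679, 0.3517, -0.0384, -0.3488)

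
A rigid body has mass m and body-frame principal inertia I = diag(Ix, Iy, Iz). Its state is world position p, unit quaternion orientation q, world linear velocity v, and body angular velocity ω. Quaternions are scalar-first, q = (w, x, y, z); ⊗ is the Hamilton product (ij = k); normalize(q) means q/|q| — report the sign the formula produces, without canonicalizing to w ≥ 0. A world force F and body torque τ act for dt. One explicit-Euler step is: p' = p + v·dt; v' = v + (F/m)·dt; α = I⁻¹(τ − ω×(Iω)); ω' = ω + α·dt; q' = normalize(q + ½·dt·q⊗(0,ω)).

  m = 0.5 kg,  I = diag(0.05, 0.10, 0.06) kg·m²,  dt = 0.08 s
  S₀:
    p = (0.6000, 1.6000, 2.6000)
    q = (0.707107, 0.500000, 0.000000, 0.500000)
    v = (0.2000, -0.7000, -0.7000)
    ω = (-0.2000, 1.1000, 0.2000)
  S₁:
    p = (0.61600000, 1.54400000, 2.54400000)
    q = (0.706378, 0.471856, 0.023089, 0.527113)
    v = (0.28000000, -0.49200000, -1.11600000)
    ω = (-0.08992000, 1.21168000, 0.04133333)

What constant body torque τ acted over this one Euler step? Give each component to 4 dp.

τ = (0.0600, 0.1400, -0.1300)

ω₁ − ω₀ = (0.11008000, 0.11168000, -0.15866667)
ω₀×(Iω₀) = (-0.0088, 0.0004, -0.0110)
τ = I·(Δω/dt) + ω₀×(Iω₀) = (0.0600, 0.1400, -0.1300)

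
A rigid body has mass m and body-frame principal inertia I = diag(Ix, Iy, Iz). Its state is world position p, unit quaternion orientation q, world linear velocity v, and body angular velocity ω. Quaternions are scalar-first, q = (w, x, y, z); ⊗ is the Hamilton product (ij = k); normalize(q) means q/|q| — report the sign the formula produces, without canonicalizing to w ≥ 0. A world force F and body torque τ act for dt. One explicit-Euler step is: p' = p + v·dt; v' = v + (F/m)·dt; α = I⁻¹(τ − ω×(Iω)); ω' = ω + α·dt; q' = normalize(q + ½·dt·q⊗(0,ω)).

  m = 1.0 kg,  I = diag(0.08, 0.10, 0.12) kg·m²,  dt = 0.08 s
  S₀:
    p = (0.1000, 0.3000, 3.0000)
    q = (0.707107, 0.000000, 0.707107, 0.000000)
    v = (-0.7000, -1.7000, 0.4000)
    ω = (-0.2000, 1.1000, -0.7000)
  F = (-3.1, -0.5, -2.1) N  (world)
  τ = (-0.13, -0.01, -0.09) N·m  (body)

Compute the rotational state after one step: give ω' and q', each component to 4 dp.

ω' = (-0.3146, 1.0965, -0.7571)
q' = (0.6751, -0.0254, 0.7372, -0.0141)

gyro term ω×Iω = (-0.0154, -0.0056, -0.0044)
angular accel α = (-1.4325, -0.0440, -0.7133)
new body rate ω' = (-0.3146, 1.0965, -0.7571)
q⊗(0,ω) = (-0.7778177, -0.6363963, 0.7778177, -0.3535535)
updated quaternion q' = (0.6751, -0.0254, 0.7372, -0.0141)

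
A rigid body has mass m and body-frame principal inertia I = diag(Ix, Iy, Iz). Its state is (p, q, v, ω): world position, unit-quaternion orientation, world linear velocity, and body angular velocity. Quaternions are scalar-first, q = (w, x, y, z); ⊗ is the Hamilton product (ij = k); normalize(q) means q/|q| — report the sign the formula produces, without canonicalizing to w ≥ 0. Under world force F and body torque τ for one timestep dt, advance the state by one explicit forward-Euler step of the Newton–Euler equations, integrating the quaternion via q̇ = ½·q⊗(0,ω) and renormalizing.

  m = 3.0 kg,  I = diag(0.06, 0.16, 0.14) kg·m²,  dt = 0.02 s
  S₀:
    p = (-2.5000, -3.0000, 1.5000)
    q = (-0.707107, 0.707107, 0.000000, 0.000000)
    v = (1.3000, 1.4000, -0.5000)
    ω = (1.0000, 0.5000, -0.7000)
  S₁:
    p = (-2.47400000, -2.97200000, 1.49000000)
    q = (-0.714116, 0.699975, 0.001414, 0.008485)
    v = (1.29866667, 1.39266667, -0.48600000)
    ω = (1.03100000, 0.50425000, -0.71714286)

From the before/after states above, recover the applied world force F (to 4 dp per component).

F = (-0.2000, -1.1000, 2.1000)

velocity change Δv = (-0.00133333, -0.00733333, 0.01400000)
m·(v₁−v₀)/dt = (-0.2000, -1.1000, 2.1000)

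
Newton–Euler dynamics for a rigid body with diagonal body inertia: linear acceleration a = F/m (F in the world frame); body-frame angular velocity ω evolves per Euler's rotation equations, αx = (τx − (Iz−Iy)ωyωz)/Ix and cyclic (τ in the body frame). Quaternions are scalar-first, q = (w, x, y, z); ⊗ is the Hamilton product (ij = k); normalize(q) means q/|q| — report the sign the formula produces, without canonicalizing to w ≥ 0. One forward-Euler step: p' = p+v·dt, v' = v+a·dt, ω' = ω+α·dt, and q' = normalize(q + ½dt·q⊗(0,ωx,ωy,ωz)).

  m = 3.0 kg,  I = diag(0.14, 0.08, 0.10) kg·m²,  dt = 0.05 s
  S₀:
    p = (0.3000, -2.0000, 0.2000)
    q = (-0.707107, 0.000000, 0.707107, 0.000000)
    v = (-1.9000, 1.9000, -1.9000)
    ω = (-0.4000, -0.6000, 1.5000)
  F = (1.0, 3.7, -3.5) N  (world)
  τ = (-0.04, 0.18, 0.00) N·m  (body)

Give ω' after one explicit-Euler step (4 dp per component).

ω' = (-0.4079, -0.4725, 1.5072)

(τ − ω×Iω)/I = (-0.1571, 2.5500, 0.1440)
new body rate ω' = (-0.4079, -0.4725, 1.5072)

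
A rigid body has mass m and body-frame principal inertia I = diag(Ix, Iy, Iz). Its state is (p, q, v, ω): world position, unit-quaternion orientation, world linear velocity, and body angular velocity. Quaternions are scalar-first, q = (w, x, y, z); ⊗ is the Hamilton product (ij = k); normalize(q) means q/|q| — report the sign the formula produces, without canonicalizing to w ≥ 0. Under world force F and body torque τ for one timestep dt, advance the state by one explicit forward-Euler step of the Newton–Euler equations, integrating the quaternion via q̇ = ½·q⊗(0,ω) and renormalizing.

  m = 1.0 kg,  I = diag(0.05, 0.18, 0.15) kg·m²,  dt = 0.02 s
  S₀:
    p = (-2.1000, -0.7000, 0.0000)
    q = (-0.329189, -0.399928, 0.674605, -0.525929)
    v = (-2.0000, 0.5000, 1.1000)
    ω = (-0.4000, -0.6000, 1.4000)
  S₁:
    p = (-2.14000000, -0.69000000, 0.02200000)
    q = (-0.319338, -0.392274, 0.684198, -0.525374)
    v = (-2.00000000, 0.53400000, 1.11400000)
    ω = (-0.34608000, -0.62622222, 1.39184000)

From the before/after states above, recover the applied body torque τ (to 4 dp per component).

τ = (0.1600, -0.1800, -0.0300)

ω₁ − ω₀ = (0.05392000, -0.02622222, -0.00816000)
τ = I·(Δω/dt) + ω₀×(Iω₀) = (0.1600, -0.1800, -0.0300)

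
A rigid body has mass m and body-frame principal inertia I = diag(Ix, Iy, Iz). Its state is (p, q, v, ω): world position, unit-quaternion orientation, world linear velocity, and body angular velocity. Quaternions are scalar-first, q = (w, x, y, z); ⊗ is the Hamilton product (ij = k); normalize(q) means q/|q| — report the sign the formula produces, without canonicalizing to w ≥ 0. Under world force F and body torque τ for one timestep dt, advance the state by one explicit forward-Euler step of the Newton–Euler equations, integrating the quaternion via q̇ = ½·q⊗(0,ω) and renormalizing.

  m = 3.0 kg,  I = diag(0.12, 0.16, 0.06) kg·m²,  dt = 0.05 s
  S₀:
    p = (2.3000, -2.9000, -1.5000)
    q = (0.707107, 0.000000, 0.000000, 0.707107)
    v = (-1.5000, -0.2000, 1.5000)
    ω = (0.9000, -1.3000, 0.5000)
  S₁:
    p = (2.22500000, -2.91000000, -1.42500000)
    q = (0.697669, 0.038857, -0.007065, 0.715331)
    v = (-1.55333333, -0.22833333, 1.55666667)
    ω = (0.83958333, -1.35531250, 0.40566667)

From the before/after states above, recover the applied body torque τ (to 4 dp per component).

ω₁ − ω₀ = (-0.06041667, -0.05531250, -0.09433333)
τ = I·(Δω/dt) + ω₀×(Iω₀) = (-0.0800, -0.1500, -0.1600)

τ = (-0.0800, -0.1500, -0.1600)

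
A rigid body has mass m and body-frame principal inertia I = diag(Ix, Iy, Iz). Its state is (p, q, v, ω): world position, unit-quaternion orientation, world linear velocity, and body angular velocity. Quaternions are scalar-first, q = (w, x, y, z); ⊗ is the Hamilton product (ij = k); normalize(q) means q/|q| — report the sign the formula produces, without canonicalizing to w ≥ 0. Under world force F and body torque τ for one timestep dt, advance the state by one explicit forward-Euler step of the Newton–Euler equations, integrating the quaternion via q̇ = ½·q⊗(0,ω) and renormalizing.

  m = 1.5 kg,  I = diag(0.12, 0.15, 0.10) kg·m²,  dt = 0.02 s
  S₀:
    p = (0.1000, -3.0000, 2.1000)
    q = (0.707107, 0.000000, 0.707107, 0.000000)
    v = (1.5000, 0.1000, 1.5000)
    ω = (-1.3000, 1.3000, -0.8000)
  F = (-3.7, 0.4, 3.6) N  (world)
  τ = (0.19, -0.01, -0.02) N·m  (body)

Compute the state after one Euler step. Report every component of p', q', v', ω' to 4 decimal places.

p' = (0.1300, -2.9980, 2.1300)
q' = (0.6978, -0.0148, 0.7162, 0.0035)
v' = (1.4507, 0.1053, 1.5480)
ω' = (-1.2770, 1.2959, -0.7939)

a = (-2.4667, 0.2667, 2.4000)
p' = p + v·dt = (0.1300, -2.9980, 2.1300)
v + (F/m)dt = (1.4507, 0.1053, 1.5480)
gyro term ω×Iω = (0.0520, 0.0208, -0.0507)
(τ − ω×Iω)/I = (1.1500, -0.2053, 0.3070)
ω + α·dt = (-1.2770, 1.2959, -0.7939)
Hamilton product q⊗(0,ω) = (-0.9192391, -1.4849247, 0.9192391, 0.3535535)
updated quaternion q' = (0.6978, -0.0148, 0.7162, 0.0035)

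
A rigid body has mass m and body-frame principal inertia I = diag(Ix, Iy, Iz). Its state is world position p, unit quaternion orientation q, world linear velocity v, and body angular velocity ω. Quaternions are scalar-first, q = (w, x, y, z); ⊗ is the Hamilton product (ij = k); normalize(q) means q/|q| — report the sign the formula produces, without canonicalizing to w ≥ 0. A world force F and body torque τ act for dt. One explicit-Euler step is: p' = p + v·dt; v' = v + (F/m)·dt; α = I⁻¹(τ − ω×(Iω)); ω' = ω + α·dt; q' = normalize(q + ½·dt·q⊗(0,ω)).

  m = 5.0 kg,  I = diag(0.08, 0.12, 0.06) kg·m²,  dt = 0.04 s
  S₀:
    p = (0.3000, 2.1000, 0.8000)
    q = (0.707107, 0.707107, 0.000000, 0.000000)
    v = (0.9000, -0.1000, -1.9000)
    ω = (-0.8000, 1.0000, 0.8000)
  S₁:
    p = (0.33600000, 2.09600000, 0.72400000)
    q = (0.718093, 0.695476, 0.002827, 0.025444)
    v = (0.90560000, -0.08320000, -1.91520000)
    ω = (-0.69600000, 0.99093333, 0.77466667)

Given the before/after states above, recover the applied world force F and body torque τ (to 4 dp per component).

Δω = ω₁−ω₀ = (0.10400000, -0.00906667, -0.02533333)
τ = I·(Δω/dt) + ω₀×(Iω₀) = (0.1600, -0.0400, -0.0700)
velocity change Δv = (0.00560000, 0.01680000, -0.01520000)
applied force F = (0.7000, 2.1000, -1.9000)

F = (0.7000, 2.1000, -1.9000)
τ = (0.1600, -0.0400, -0.0700)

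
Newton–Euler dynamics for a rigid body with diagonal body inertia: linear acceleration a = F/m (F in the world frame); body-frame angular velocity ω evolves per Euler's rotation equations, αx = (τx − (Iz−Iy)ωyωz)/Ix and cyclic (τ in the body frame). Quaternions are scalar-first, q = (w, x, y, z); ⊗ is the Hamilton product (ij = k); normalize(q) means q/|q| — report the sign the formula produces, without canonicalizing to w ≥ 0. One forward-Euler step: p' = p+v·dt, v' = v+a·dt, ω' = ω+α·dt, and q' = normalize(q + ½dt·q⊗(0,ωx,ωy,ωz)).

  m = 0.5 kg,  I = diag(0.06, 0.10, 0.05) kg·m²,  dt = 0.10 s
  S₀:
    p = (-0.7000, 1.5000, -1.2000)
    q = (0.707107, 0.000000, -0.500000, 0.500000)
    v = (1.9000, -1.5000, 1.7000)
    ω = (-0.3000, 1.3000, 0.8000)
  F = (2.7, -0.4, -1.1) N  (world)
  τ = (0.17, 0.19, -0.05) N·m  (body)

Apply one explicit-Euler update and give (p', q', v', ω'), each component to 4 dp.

p' = (-0.5100, 1.3500, -1.0300)
q' = (0.7174, -0.0629, -0.4601, 0.5192)
v' = (2.4400, -1.5800, 1.4800)
ω' = (0.0700, 1.4924, 0.7312)

new position p' = (-0.5100, 1.3500, -1.0300)
new velocity v' = (2.4400, -1.5800, 1.4800)
gyro term ω×Iω = (-0.0520, -0.0024, -0.0156)
angular accel α = (3.7000, 1.9240, -0.6880)
ω + α·dt = (0.0700, 1.4924, 0.7312)
q⊗(0,ω) = (0.2500000, -1.2621321, 0.7692391, 0.4156856)
q' = normalize(q + ½dt·q⊗(0,ω)) = (0.7174, -0.0629, -0.4601, 0.5192)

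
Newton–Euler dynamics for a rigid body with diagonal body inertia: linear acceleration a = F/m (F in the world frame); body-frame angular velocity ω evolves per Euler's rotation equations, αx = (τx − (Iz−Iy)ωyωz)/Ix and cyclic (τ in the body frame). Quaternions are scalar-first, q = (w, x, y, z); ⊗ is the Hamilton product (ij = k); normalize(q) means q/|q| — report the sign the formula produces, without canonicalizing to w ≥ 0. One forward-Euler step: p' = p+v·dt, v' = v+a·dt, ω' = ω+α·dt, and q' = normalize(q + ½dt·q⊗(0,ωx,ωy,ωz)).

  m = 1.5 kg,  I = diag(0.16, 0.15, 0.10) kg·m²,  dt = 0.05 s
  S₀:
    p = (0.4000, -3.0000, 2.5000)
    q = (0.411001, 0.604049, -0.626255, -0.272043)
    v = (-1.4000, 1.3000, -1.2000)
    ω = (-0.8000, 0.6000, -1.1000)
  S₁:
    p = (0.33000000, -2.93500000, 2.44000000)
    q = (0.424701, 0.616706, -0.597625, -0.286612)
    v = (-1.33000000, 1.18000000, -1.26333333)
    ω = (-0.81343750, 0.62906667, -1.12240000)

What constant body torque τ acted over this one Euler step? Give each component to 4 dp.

rate change Δω = (-0.01343750, 0.02906667, -0.02240000)
I·α + gyro = (-0.0100, 0.1400, -0.0400)

τ = (-0.0100, 0.1400, -0.0400)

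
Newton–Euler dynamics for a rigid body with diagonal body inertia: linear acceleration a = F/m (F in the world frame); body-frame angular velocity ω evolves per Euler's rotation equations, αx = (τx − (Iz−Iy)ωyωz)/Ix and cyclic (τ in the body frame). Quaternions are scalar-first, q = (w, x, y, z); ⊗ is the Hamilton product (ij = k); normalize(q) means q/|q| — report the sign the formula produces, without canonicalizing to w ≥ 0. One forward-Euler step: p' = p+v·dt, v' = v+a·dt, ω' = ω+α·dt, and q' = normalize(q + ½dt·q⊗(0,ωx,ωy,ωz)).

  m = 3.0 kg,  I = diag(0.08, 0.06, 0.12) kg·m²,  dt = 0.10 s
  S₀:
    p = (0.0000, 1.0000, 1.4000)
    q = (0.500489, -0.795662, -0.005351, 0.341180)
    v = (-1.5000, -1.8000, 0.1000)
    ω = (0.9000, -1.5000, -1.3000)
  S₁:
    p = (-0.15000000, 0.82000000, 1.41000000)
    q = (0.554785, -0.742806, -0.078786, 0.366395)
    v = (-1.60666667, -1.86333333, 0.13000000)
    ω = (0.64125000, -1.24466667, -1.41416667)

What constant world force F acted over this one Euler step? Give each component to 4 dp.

F = (-3.2000, -1.9000, 0.9000)

Δv = v₁−v₀ = (-0.10666667, -0.06333333, 0.03000000)
m·(v₁−v₀)/dt = (-3.2000, -1.9000, 0.9000)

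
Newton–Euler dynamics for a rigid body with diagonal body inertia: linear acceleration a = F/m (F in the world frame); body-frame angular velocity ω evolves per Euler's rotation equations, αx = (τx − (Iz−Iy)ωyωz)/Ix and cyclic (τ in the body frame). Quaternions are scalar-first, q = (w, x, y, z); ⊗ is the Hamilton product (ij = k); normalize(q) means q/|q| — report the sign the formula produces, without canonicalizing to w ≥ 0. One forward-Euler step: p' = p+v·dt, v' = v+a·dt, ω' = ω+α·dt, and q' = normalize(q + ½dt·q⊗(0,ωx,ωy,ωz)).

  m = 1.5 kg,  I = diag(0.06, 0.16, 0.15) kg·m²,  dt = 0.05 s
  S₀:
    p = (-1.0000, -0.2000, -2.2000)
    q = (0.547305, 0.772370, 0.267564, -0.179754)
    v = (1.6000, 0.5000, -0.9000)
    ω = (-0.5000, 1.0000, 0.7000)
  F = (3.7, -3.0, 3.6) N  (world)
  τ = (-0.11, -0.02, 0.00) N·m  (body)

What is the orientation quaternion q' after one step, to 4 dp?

q' = (0.5531, 0.7743, 0.2698, -0.1474)

q⊗(0,ω) = (0.2444488, 0.0933963, 0.0965230, 1.2892655)
q + ½dt·q⊗(0,ω), renormalized = (0.5531, 0.7743, 0.2698, -0.1474)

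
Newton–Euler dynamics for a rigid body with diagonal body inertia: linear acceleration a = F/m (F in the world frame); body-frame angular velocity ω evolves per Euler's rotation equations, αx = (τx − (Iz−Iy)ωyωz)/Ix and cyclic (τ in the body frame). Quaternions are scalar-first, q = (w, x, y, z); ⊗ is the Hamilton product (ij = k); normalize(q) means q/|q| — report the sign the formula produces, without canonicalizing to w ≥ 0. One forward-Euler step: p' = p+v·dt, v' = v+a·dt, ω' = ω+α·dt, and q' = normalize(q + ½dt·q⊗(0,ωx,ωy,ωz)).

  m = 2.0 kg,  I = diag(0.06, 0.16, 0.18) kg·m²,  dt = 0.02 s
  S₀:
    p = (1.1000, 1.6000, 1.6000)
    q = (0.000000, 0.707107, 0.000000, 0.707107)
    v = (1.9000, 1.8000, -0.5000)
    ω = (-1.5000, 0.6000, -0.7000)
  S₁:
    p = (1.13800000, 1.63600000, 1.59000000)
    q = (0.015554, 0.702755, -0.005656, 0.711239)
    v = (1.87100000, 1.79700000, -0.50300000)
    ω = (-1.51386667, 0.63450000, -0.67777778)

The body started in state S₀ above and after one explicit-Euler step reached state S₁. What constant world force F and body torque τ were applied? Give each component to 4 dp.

Δω = ω₁−ω₀ = (-0.01386667, 0.03450000, 0.02222222)
gyro term ω₀×Iω₀ = (-0.0084, -0.1260, -0.0900)
I·α + gyro = (-0.0500, 0.1500, 0.1100)
Δv = v₁−v₀ = (-0.02900000, -0.00300000, -0.00300000)
F = m·Δv/dt = (-2.9000, -0.3000, -0.3000)

F = (-2.9000, -0.3000, -0.3000)
τ = (-0.0500, 0.1500, 0.1100)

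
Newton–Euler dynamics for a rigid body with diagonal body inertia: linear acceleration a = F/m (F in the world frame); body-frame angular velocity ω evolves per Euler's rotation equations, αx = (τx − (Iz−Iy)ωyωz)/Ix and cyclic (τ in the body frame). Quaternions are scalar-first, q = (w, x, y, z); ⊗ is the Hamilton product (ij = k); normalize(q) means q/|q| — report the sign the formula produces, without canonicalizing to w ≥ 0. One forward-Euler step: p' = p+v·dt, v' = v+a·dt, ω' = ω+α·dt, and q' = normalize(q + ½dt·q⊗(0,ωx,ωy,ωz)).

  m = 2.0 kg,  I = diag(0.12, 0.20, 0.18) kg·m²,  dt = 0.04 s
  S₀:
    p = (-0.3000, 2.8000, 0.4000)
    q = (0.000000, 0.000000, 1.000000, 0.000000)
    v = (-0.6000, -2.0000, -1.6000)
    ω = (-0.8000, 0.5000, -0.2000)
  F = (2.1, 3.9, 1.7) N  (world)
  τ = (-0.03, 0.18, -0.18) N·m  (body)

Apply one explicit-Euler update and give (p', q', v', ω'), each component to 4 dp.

new position p' = (-0.3240, 2.7200, 0.3360)
new velocity v' = (-0.5580, -1.9220, -1.5660)
(τ − ω×Iω)/I = (-0.2667, 0.9480, -0.8222)
ω + α·dt = (-0.8107, 0.5379, -0.2329)
Hamilton product q⊗(0,ω) = (-0.5000000, -0.2000000, 0.0000000, 0.8000000)
q' = normalize(q + ½dt·q⊗(0,ω)) = (-0.0100, -0.0040, 0.9998, 0.0160)

p' = (-0.3240, 2.7200, 0.3360)
q' = (-0.0100, -0.0040, 0.9998, 0.0160)
v' = (-0.5580, -1.9220, -1.5660)
ω' = (-0.8107, 0.5379, -0.2329)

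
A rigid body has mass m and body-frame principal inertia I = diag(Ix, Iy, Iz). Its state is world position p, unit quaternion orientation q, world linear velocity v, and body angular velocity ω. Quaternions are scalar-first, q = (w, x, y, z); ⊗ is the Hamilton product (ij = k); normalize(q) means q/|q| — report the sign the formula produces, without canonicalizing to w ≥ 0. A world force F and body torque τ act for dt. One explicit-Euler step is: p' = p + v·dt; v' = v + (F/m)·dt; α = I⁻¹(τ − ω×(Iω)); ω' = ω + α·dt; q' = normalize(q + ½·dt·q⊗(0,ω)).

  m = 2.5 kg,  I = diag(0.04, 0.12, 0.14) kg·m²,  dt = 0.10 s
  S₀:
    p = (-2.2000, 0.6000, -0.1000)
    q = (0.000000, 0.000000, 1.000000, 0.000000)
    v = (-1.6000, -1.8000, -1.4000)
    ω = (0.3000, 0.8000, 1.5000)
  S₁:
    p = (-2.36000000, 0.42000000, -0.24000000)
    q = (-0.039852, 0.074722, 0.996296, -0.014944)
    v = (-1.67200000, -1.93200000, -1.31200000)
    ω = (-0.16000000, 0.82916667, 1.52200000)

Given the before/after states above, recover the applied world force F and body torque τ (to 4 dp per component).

Δv = v₁−v₀ = (-0.07200000, -0.13200000, 0.08800000)
m·(v₁−v₀)/dt = (-1.8000, -3.3000, 2.2000)
Δω = ω₁−ω₀ = (-0.46000000, 0.02916667, 0.02200000)
gyro term ω₀×Iω₀ = (0.0240, -0.0450, 0.0192)
I·α + gyro = (-0.1600, -0.0100, 0.0500)

F = (-1.8000, -3.3000, 2.2000)
τ = (-0.1600, -0.0100, 0.0500)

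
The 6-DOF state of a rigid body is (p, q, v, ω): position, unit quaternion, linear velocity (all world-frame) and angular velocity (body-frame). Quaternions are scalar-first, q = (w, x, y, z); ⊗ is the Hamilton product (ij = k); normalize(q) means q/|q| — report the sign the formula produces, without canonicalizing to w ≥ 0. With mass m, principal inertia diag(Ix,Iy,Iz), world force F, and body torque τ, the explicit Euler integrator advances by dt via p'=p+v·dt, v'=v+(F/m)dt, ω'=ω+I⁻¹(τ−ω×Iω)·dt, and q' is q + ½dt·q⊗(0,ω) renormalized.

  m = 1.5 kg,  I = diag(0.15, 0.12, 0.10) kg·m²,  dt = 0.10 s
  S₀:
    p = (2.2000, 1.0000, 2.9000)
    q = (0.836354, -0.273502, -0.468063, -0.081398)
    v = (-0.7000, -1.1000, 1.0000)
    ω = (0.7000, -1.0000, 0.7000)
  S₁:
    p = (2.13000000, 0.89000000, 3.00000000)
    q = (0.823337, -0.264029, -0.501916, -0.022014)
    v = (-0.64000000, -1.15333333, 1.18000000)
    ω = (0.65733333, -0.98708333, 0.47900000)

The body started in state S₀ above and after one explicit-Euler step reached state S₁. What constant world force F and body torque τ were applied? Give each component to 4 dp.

F = (0.9000, -0.8000, 2.7000)
τ = (-0.0500, 0.0400, -0.2000)

Δω = ω₁−ω₀ = (-0.04266667, 0.01291667, -0.22100000)
gyro term ω₀×Iω₀ = (0.0140, 0.0245, 0.0210)
τ = I·(Δω/dt) + ω₀×(Iω₀) = (-0.0500, 0.0400, -0.2000)
Δv = v₁−v₀ = (0.06000000, -0.05333333, 0.18000000)
F = m·Δv/dt = (0.9000, -0.8000, 2.7000)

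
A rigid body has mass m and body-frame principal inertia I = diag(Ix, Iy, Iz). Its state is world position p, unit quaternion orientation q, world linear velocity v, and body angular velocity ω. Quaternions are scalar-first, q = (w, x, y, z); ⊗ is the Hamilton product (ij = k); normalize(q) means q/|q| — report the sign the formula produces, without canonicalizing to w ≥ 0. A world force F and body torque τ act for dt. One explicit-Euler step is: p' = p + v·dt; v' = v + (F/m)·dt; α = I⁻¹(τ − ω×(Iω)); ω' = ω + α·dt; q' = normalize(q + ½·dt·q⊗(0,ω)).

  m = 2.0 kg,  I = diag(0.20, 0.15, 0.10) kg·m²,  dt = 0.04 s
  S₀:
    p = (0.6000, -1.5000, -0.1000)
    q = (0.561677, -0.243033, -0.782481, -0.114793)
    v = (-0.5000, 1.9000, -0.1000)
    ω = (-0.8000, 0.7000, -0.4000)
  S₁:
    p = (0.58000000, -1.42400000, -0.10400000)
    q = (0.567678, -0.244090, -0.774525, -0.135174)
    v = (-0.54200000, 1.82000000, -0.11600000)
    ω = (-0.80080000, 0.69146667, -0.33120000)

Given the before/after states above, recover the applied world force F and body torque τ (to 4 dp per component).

F = (-2.1000, -4.0000, -0.8000)
τ = (0.0100, 0.0000, 0.2000)

rate change Δω = (-0.00080000, -0.00853333, 0.06880000)
applied torque τ = (0.0100, 0.0000, 0.2000)
Δv = v₁−v₀ = (-0.04200000, -0.08000000, -0.01600000)
F = m·Δv/dt = (-2.1000, -4.0000, -0.8000)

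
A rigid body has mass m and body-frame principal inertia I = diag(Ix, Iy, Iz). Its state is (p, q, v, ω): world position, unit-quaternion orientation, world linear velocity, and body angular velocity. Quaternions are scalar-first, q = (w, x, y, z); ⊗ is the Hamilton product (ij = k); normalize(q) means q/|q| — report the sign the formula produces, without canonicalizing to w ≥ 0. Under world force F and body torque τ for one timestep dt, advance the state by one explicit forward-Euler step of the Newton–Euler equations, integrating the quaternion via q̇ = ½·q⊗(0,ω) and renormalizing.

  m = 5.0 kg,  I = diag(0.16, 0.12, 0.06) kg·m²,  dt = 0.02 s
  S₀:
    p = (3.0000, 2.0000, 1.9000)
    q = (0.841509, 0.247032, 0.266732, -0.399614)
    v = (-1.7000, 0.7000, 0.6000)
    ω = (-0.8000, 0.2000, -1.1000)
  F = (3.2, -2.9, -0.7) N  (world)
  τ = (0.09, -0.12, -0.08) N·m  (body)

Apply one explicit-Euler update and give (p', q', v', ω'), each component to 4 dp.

gyro term ω×Iω = (0.0132, 0.0880, 0.0064)
angular accel α = (0.4800, -1.7333, -1.4400)
ω' = ω + α·dt = (-0.7904, 0.1653, -1.1288)
Hamilton product q⊗(0,ω) = (-0.2952962, -0.8866896, 0.7597282, -0.6628679)
q' = normalize(q + ½dt·q⊗(0,ω)) = (0.8385, 0.2381, 0.2743, -0.4062)
new position p' = (2.9660, 2.0140, 1.9120)
v' = v + a·dt = (-1.6872, 0.6884, 0.5972)

p' = (2.9660, 2.0140, 1.9120)
q' = (0.8385, 0.2381, 0.2743, -0.4062)
v' = (-1.6872, 0.6884, 0.5972)
ω' = (-0.7904, 0.1653, -1.1288)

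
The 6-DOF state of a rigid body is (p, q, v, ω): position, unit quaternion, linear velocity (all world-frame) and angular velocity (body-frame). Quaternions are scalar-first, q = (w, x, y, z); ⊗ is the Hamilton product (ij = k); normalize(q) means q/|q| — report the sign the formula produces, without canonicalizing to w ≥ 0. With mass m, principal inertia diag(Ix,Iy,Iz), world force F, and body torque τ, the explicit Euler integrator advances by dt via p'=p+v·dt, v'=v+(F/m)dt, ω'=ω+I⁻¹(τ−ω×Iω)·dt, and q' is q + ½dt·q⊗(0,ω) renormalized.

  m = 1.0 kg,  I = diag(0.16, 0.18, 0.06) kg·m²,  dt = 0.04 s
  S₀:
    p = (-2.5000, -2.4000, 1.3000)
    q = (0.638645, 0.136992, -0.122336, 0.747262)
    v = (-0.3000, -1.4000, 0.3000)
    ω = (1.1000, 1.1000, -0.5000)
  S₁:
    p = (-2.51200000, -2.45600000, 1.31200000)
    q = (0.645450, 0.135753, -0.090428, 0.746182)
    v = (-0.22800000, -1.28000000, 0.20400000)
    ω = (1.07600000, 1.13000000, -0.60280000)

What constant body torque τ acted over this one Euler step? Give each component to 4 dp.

τ = (-0.0300, 0.0800, -0.1300)

ω₁ − ω₀ = (-0.02400000, 0.03000000, -0.10280000)
applied torque τ = (-0.0300, 0.0800, -0.1300)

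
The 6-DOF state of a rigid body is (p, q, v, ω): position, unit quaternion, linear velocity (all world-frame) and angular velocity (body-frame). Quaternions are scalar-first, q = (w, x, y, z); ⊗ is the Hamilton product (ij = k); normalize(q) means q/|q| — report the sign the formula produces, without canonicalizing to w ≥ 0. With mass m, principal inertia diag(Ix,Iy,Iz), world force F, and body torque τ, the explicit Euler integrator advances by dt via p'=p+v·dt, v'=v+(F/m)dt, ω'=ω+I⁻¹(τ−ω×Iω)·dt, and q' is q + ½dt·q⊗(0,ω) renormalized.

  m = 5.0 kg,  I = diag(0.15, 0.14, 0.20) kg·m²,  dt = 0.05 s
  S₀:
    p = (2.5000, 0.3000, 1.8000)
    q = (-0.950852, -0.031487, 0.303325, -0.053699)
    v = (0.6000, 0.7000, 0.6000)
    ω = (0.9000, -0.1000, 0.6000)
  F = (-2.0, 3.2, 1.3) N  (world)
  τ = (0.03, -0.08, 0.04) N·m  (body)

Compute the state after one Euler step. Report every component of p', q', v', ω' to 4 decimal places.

p' = p + v·dt = (2.5300, 0.3350, 1.8300)
new velocity v' = (0.5800, 0.7320, 0.6130)
(τ − ω×Iω)/I = (0.2240, -0.3786, 0.1955)
ω' = ω + α·dt = (0.9112, -0.1189, 0.6098)
2q̇ = q⊗(0,ω) = (0.0908902, -0.6791417, 0.0656483, -0.8403550)
q + ½dt·q⊗(0,ω), renormalized = (-0.9482, -0.0484, 0.3049, -0.0747)

p' = (2.5300, 0.3350, 1.8300)
q' = (-0.9482, -0.0484, 0.3049, -0.0747)
v' = (0.5800, 0.7320, 0.6130)
ω' = (0.9112, -0.1189, 0.6098)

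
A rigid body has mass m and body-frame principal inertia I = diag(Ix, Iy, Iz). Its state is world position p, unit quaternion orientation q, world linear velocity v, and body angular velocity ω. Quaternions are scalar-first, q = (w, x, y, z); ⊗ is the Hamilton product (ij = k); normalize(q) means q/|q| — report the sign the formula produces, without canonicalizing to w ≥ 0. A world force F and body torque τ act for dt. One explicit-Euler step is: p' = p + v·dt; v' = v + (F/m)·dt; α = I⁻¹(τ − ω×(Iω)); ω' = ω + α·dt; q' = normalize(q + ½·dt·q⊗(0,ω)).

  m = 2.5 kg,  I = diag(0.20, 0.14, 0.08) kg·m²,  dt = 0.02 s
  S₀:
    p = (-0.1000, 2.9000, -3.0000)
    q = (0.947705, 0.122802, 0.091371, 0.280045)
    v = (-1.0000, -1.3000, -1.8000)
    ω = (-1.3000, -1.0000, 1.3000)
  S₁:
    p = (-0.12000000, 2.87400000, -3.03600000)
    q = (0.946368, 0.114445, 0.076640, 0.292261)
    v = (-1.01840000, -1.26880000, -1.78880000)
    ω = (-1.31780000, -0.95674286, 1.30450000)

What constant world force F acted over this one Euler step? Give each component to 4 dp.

velocity change Δv = (-0.01840000, 0.03120000, 0.01120000)
m·(v₁−v₀)/dt = (-2.3000, 3.9000, 1.4000)

F = (-2.3000, 3.9000, 1.4000)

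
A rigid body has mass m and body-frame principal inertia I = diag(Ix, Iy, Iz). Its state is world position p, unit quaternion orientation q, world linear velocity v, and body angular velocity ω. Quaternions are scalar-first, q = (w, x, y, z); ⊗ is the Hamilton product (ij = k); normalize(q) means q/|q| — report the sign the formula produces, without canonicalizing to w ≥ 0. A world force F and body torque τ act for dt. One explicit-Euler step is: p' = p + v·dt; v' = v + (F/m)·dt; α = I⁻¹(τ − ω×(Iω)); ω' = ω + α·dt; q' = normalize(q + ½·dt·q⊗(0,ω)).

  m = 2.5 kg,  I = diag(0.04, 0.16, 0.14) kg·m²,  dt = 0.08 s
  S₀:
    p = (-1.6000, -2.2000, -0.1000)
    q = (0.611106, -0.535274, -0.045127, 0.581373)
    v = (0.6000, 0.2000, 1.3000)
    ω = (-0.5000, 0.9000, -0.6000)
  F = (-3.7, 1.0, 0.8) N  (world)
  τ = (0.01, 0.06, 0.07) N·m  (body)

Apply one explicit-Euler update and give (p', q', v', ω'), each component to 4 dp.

precession coupling ω×(Iω) = (0.0108, -0.0300, -0.0540)
α = I⁻¹(τ − ω×Iω) = (-0.0200, 0.5625, 0.8857)
ω' = ω + α·dt = (-0.5016, 0.9450, -0.5291)
q⊗(0,ω) = (0.1218011, -0.8017125, -0.0618555, -0.8709737)
q' = normalize(q + ½dt·q⊗(0,ω)) = (0.6153, -0.5667, -0.0475, 0.5459)
a = F/m = (-1.4800, 0.4000, 0.3200)
p' = p + v·dt = (-1.5520, -2.1840, 0.0040)
v + (F/m)dt = (0.4816, 0.2320, 1.3256)

p' = (-1.5520, -2.1840, 0.0040)
q' = (0.6153, -0.5667, -0.0475, 0.5459)
v' = (0.4816, 0.2320, 1.3256)
ω' = (-0.5016, 0.9450, -0.5291)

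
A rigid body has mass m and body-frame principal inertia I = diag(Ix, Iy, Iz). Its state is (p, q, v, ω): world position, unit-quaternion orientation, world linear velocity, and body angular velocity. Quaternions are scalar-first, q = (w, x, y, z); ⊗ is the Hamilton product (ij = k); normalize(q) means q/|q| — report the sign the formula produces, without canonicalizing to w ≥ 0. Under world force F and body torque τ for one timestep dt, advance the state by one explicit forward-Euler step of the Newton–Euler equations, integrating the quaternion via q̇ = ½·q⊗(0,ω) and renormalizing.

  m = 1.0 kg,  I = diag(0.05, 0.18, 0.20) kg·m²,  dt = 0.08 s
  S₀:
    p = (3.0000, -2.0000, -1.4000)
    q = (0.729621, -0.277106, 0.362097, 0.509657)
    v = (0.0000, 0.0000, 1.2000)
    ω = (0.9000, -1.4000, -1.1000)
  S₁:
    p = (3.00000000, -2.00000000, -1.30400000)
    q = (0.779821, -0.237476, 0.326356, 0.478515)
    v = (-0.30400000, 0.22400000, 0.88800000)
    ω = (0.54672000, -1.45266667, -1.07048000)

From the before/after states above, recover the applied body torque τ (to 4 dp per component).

τ = (-0.1900, 0.0300, -0.0900)

Δω = ω₁−ω₀ = (-0.35328000, -0.05266667, 0.02952000)
applied torque τ = (-0.1900, 0.0300, -0.0900)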